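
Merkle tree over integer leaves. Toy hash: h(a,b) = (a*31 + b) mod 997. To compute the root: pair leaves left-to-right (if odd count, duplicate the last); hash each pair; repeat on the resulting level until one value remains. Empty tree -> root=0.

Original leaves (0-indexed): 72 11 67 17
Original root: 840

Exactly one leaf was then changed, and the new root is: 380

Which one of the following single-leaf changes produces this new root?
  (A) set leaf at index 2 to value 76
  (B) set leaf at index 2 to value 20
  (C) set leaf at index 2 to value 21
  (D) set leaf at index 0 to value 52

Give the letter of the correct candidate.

Original leaves: [72, 11, 67, 17]
Target new root: 380
Try each candidate change and compute the resulting root:
Candidate A: set leaf[2] = 76 -> leaves = [72, 11, 76, 17]
  L0: [72, 11, 76, 17]
  L1: h(72,11)=(72*31+11)%997=249 h(76,17)=(76*31+17)%997=379 -> [249, 379]
  L2: h(249,379)=(249*31+379)%997=122 -> [122]
  root = 122 != target 380
Candidate B: set leaf[2] = 20 -> leaves = [72, 11, 20, 17]
  L0: [72, 11, 20, 17]
  L1: h(72,11)=(72*31+11)%997=249 h(20,17)=(20*31+17)%997=637 -> [249, 637]
  L2: h(249,637)=(249*31+637)%997=380 -> [380]
  root = 380 == target 380  ** MATCH **
Candidate C: set leaf[2] = 21 -> leaves = [72, 11, 21, 17]
  L0: [72, 11, 21, 17]
  L1: h(72,11)=(72*31+11)%997=249 h(21,17)=(21*31+17)%997=668 -> [249, 668]
  L2: h(249,668)=(249*31+668)%997=411 -> [411]
  root = 411 != target 380
Candidate D: set leaf[0] = 52 -> leaves = [52, 11, 67, 17]
  L0: [52, 11, 67, 17]
  L1: h(52,11)=(52*31+11)%997=626 h(67,17)=(67*31+17)%997=100 -> [626, 100]
  L2: h(626,100)=(626*31+100)%997=563 -> [563]
  root = 563 != target 380
Candidate B produces the target root.

Answer: B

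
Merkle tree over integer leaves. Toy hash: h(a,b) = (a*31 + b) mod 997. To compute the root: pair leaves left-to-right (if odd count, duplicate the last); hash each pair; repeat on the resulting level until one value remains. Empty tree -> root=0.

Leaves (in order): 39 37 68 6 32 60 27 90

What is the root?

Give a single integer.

L0: [39, 37, 68, 6, 32, 60, 27, 90]
L1: h(39,37)=(39*31+37)%997=249 h(68,6)=(68*31+6)%997=120 h(32,60)=(32*31+60)%997=55 h(27,90)=(27*31+90)%997=927 -> [249, 120, 55, 927]
L2: h(249,120)=(249*31+120)%997=860 h(55,927)=(55*31+927)%997=638 -> [860, 638]
L3: h(860,638)=(860*31+638)%997=379 -> [379]

Answer: 379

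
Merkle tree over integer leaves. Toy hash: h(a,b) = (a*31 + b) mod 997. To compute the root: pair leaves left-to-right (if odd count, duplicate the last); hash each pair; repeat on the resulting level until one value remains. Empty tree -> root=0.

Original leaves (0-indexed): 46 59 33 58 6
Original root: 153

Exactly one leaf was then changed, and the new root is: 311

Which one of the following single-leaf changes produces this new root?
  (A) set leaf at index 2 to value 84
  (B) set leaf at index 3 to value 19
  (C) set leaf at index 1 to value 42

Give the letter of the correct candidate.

Answer: A

Derivation:
Original leaves: [46, 59, 33, 58, 6]
Target new root: 311
Try each candidate change and compute the resulting root:
Candidate A: set leaf[2] = 84 -> leaves = [46, 59, 84, 58, 6]
  L0: [46, 59, 84, 58, 6]
  L1: h(46,59)=(46*31+59)%997=488 h(84,58)=(84*31+58)%997=668 h(6,6)=(6*31+6)%997=192 -> [488, 668, 192]
  L2: h(488,668)=(488*31+668)%997=841 h(192,192)=(192*31+192)%997=162 -> [841, 162]
  L3: h(841,162)=(841*31+162)%997=311 -> [311]
  root = 311 == target 311  ** MATCH **
Candidate B: set leaf[3] = 19 -> leaves = [46, 59, 33, 19, 6]
  L0: [46, 59, 33, 19, 6]
  L1: h(46,59)=(46*31+59)%997=488 h(33,19)=(33*31+19)%997=45 h(6,6)=(6*31+6)%997=192 -> [488, 45, 192]
  L2: h(488,45)=(488*31+45)%997=218 h(192,192)=(192*31+192)%997=162 -> [218, 162]
  L3: h(218,162)=(218*31+162)%997=938 -> [938]
  root = 938 != target 311
Candidate C: set leaf[1] = 42 -> leaves = [46, 42, 33, 58, 6]
  L0: [46, 42, 33, 58, 6]
  L1: h(46,42)=(46*31+42)%997=471 h(33,58)=(33*31+58)%997=84 h(6,6)=(6*31+6)%997=192 -> [471, 84, 192]
  L2: h(471,84)=(471*31+84)%997=727 h(192,192)=(192*31+192)%997=162 -> [727, 162]
  L3: h(727,162)=(727*31+162)%997=765 -> [765]
  root = 765 != target 311
Candidate A produces the target root.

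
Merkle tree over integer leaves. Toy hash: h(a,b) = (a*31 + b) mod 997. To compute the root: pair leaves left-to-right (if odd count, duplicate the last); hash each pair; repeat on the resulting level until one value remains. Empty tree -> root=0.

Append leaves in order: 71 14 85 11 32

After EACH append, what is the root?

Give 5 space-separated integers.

Answer: 71 221 598 524 159

Derivation:
After append 71 (leaves=[71]):
  L0: [71]
  root=71
After append 14 (leaves=[71, 14]):
  L0: [71, 14]
  L1: h(71,14)=(71*31+14)%997=221 -> [221]
  root=221
After append 85 (leaves=[71, 14, 85]):
  L0: [71, 14, 85]
  L1: h(71,14)=(71*31+14)%997=221 h(85,85)=(85*31+85)%997=726 -> [221, 726]
  L2: h(221,726)=(221*31+726)%997=598 -> [598]
  root=598
After append 11 (leaves=[71, 14, 85, 11]):
  L0: [71, 14, 85, 11]
  L1: h(71,14)=(71*31+14)%997=221 h(85,11)=(85*31+11)%997=652 -> [221, 652]
  L2: h(221,652)=(221*31+652)%997=524 -> [524]
  root=524
After append 32 (leaves=[71, 14, 85, 11, 32]):
  L0: [71, 14, 85, 11, 32]
  L1: h(71,14)=(71*31+14)%997=221 h(85,11)=(85*31+11)%997=652 h(32,32)=(32*31+32)%997=27 -> [221, 652, 27]
  L2: h(221,652)=(221*31+652)%997=524 h(27,27)=(27*31+27)%997=864 -> [524, 864]
  L3: h(524,864)=(524*31+864)%997=159 -> [159]
  root=159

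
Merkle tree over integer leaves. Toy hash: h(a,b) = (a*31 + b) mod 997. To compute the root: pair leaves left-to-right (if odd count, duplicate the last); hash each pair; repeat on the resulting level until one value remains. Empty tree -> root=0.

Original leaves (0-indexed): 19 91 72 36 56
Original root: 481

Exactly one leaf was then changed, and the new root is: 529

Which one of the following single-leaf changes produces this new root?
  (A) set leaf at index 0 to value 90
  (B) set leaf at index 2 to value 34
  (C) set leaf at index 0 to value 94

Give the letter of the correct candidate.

Answer: C

Derivation:
Original leaves: [19, 91, 72, 36, 56]
Target new root: 529
Try each candidate change and compute the resulting root:
Candidate A: set leaf[0] = 90 -> leaves = [90, 91, 72, 36, 56]
  L0: [90, 91, 72, 36, 56]
  L1: h(90,91)=(90*31+91)%997=887 h(72,36)=(72*31+36)%997=274 h(56,56)=(56*31+56)%997=795 -> [887, 274, 795]
  L2: h(887,274)=(887*31+274)%997=852 h(795,795)=(795*31+795)%997=515 -> [852, 515]
  L3: h(852,515)=(852*31+515)%997=8 -> [8]
  root = 8 != target 529
Candidate B: set leaf[2] = 34 -> leaves = [19, 91, 34, 36, 56]
  L0: [19, 91, 34, 36, 56]
  L1: h(19,91)=(19*31+91)%997=680 h(34,36)=(34*31+36)%997=93 h(56,56)=(56*31+56)%997=795 -> [680, 93, 795]
  L2: h(680,93)=(680*31+93)%997=236 h(795,795)=(795*31+795)%997=515 -> [236, 515]
  L3: h(236,515)=(236*31+515)%997=852 -> [852]
  root = 852 != target 529
Candidate C: set leaf[0] = 94 -> leaves = [94, 91, 72, 36, 56]
  L0: [94, 91, 72, 36, 56]
  L1: h(94,91)=(94*31+91)%997=14 h(72,36)=(72*31+36)%997=274 h(56,56)=(56*31+56)%997=795 -> [14, 274, 795]
  L2: h(14,274)=(14*31+274)%997=708 h(795,795)=(795*31+795)%997=515 -> [708, 515]
  L3: h(708,515)=(708*31+515)%997=529 -> [529]
  root = 529 == target 529  ** MATCH **
Candidate C produces the target root.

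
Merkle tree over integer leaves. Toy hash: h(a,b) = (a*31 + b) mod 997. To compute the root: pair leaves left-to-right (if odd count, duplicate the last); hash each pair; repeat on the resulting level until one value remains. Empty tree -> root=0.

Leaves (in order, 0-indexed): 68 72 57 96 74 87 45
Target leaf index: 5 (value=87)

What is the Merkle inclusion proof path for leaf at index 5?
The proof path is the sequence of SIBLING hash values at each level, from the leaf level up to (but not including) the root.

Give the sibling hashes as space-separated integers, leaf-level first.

L0 (leaves): [68, 72, 57, 96, 74, 87, 45], target index=5
L1: h(68,72)=(68*31+72)%997=186 [pair 0] h(57,96)=(57*31+96)%997=866 [pair 1] h(74,87)=(74*31+87)%997=387 [pair 2] h(45,45)=(45*31+45)%997=443 [pair 3] -> [186, 866, 387, 443]
  Sibling for proof at L0: 74
L2: h(186,866)=(186*31+866)%997=650 [pair 0] h(387,443)=(387*31+443)%997=476 [pair 1] -> [650, 476]
  Sibling for proof at L1: 443
L3: h(650,476)=(650*31+476)%997=686 [pair 0] -> [686]
  Sibling for proof at L2: 650
Root: 686
Proof path (sibling hashes from leaf to root): [74, 443, 650]

Answer: 74 443 650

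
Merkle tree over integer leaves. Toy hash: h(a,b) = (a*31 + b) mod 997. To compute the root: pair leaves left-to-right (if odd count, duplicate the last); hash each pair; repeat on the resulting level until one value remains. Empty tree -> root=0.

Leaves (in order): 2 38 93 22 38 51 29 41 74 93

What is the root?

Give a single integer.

L0: [2, 38, 93, 22, 38, 51, 29, 41, 74, 93]
L1: h(2,38)=(2*31+38)%997=100 h(93,22)=(93*31+22)%997=911 h(38,51)=(38*31+51)%997=232 h(29,41)=(29*31+41)%997=940 h(74,93)=(74*31+93)%997=393 -> [100, 911, 232, 940, 393]
L2: h(100,911)=(100*31+911)%997=23 h(232,940)=(232*31+940)%997=156 h(393,393)=(393*31+393)%997=612 -> [23, 156, 612]
L3: h(23,156)=(23*31+156)%997=869 h(612,612)=(612*31+612)%997=641 -> [869, 641]
L4: h(869,641)=(869*31+641)%997=661 -> [661]

Answer: 661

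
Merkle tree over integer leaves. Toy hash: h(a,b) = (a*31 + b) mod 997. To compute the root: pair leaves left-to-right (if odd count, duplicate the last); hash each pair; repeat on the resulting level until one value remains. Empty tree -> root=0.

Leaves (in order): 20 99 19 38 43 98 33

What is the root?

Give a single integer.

L0: [20, 99, 19, 38, 43, 98, 33]
L1: h(20,99)=(20*31+99)%997=719 h(19,38)=(19*31+38)%997=627 h(43,98)=(43*31+98)%997=434 h(33,33)=(33*31+33)%997=59 -> [719, 627, 434, 59]
L2: h(719,627)=(719*31+627)%997=982 h(434,59)=(434*31+59)%997=552 -> [982, 552]
L3: h(982,552)=(982*31+552)%997=87 -> [87]

Answer: 87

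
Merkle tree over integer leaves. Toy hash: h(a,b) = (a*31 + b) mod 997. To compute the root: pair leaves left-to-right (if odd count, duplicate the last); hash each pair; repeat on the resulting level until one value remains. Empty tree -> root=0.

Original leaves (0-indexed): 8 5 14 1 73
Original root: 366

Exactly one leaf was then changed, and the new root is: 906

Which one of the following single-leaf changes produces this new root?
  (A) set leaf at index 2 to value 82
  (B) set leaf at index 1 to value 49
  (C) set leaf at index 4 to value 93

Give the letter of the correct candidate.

Original leaves: [8, 5, 14, 1, 73]
Target new root: 906
Try each candidate change and compute the resulting root:
Candidate A: set leaf[2] = 82 -> leaves = [8, 5, 82, 1, 73]
  L0: [8, 5, 82, 1, 73]
  L1: h(8,5)=(8*31+5)%997=253 h(82,1)=(82*31+1)%997=549 h(73,73)=(73*31+73)%997=342 -> [253, 549, 342]
  L2: h(253,549)=(253*31+549)%997=416 h(342,342)=(342*31+342)%997=974 -> [416, 974]
  L3: h(416,974)=(416*31+974)%997=909 -> [909]
  root = 909 != target 906
Candidate B: set leaf[1] = 49 -> leaves = [8, 49, 14, 1, 73]
  L0: [8, 49, 14, 1, 73]
  L1: h(8,49)=(8*31+49)%997=297 h(14,1)=(14*31+1)%997=435 h(73,73)=(73*31+73)%997=342 -> [297, 435, 342]
  L2: h(297,435)=(297*31+435)%997=669 h(342,342)=(342*31+342)%997=974 -> [669, 974]
  L3: h(669,974)=(669*31+974)%997=776 -> [776]
  root = 776 != target 906
Candidate C: set leaf[4] = 93 -> leaves = [8, 5, 14, 1, 93]
  L0: [8, 5, 14, 1, 93]
  L1: h(8,5)=(8*31+5)%997=253 h(14,1)=(14*31+1)%997=435 h(93,93)=(93*31+93)%997=982 -> [253, 435, 982]
  L2: h(253,435)=(253*31+435)%997=302 h(982,982)=(982*31+982)%997=517 -> [302, 517]
  L3: h(302,517)=(302*31+517)%997=906 -> [906]
  root = 906 == target 906  ** MATCH **
Candidate C produces the target root.

Answer: C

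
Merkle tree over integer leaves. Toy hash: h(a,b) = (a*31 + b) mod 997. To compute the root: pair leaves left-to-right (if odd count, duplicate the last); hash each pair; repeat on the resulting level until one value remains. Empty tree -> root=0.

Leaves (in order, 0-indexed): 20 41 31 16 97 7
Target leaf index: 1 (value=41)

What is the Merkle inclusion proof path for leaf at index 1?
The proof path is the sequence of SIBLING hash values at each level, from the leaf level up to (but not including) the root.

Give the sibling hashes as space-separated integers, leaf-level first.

Answer: 20 977 736

Derivation:
L0 (leaves): [20, 41, 31, 16, 97, 7], target index=1
L1: h(20,41)=(20*31+41)%997=661 [pair 0] h(31,16)=(31*31+16)%997=977 [pair 1] h(97,7)=(97*31+7)%997=23 [pair 2] -> [661, 977, 23]
  Sibling for proof at L0: 20
L2: h(661,977)=(661*31+977)%997=531 [pair 0] h(23,23)=(23*31+23)%997=736 [pair 1] -> [531, 736]
  Sibling for proof at L1: 977
L3: h(531,736)=(531*31+736)%997=248 [pair 0] -> [248]
  Sibling for proof at L2: 736
Root: 248
Proof path (sibling hashes from leaf to root): [20, 977, 736]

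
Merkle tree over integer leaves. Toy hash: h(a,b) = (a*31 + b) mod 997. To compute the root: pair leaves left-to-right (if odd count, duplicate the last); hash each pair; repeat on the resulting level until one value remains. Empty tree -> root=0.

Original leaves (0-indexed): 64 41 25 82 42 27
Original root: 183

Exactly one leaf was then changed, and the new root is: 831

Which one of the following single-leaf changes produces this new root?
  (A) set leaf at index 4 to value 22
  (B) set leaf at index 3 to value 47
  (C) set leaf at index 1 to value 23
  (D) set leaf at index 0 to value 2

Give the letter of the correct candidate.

Answer: C

Derivation:
Original leaves: [64, 41, 25, 82, 42, 27]
Target new root: 831
Try each candidate change and compute the resulting root:
Candidate A: set leaf[4] = 22 -> leaves = [64, 41, 25, 82, 22, 27]
  L0: [64, 41, 25, 82, 22, 27]
  L1: h(64,41)=(64*31+41)%997=31 h(25,82)=(25*31+82)%997=857 h(22,27)=(22*31+27)%997=709 -> [31, 857, 709]
  L2: h(31,857)=(31*31+857)%997=821 h(709,709)=(709*31+709)%997=754 -> [821, 754]
  L3: h(821,754)=(821*31+754)%997=283 -> [283]
  root = 283 != target 831
Candidate B: set leaf[3] = 47 -> leaves = [64, 41, 25, 47, 42, 27]
  L0: [64, 41, 25, 47, 42, 27]
  L1: h(64,41)=(64*31+41)%997=31 h(25,47)=(25*31+47)%997=822 h(42,27)=(42*31+27)%997=332 -> [31, 822, 332]
  L2: h(31,822)=(31*31+822)%997=786 h(332,332)=(332*31+332)%997=654 -> [786, 654]
  L3: h(786,654)=(786*31+654)%997=95 -> [95]
  root = 95 != target 831
Candidate C: set leaf[1] = 23 -> leaves = [64, 23, 25, 82, 42, 27]
  L0: [64, 23, 25, 82, 42, 27]
  L1: h(64,23)=(64*31+23)%997=13 h(25,82)=(25*31+82)%997=857 h(42,27)=(42*31+27)%997=332 -> [13, 857, 332]
  L2: h(13,857)=(13*31+857)%997=263 h(332,332)=(332*31+332)%997=654 -> [263, 654]
  L3: h(263,654)=(263*31+654)%997=831 -> [831]
  root = 831 == target 831  ** MATCH **
Candidate D: set leaf[0] = 2 -> leaves = [2, 41, 25, 82, 42, 27]
  L0: [2, 41, 25, 82, 42, 27]
  L1: h(2,41)=(2*31+41)%997=103 h(25,82)=(25*31+82)%997=857 h(42,27)=(42*31+27)%997=332 -> [103, 857, 332]
  L2: h(103,857)=(103*31+857)%997=62 h(332,332)=(332*31+332)%997=654 -> [62, 654]
  L3: h(62,654)=(62*31+654)%997=582 -> [582]
  root = 582 != target 831
Candidate C produces the target root.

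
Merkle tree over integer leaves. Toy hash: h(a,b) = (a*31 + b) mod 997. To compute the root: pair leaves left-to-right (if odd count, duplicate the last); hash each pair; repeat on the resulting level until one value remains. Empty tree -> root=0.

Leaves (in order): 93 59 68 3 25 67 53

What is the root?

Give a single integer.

Answer: 288

Derivation:
L0: [93, 59, 68, 3, 25, 67, 53]
L1: h(93,59)=(93*31+59)%997=948 h(68,3)=(68*31+3)%997=117 h(25,67)=(25*31+67)%997=842 h(53,53)=(53*31+53)%997=699 -> [948, 117, 842, 699]
L2: h(948,117)=(948*31+117)%997=592 h(842,699)=(842*31+699)%997=879 -> [592, 879]
L3: h(592,879)=(592*31+879)%997=288 -> [288]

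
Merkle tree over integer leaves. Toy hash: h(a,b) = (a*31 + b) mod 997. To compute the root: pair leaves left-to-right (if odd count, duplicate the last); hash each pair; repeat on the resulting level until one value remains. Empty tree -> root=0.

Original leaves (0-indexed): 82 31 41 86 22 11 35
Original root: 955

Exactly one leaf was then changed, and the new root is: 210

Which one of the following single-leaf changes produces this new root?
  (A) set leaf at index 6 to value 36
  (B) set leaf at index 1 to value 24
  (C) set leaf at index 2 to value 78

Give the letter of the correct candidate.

Answer: B

Derivation:
Original leaves: [82, 31, 41, 86, 22, 11, 35]
Target new root: 210
Try each candidate change and compute the resulting root:
Candidate A: set leaf[6] = 36 -> leaves = [82, 31, 41, 86, 22, 11, 36]
  L0: [82, 31, 41, 86, 22, 11, 36]
  L1: h(82,31)=(82*31+31)%997=579 h(41,86)=(41*31+86)%997=360 h(22,11)=(22*31+11)%997=693 h(36,36)=(36*31+36)%997=155 -> [579, 360, 693, 155]
  L2: h(579,360)=(579*31+360)%997=363 h(693,155)=(693*31+155)%997=701 -> [363, 701]
  L3: h(363,701)=(363*31+701)%997=987 -> [987]
  root = 987 != target 210
Candidate B: set leaf[1] = 24 -> leaves = [82, 24, 41, 86, 22, 11, 35]
  L0: [82, 24, 41, 86, 22, 11, 35]
  L1: h(82,24)=(82*31+24)%997=572 h(41,86)=(41*31+86)%997=360 h(22,11)=(22*31+11)%997=693 h(35,35)=(35*31+35)%997=123 -> [572, 360, 693, 123]
  L2: h(572,360)=(572*31+360)%997=146 h(693,123)=(693*31+123)%997=669 -> [146, 669]
  L3: h(146,669)=(146*31+669)%997=210 -> [210]
  root = 210 == target 210  ** MATCH **
Candidate C: set leaf[2] = 78 -> leaves = [82, 31, 78, 86, 22, 11, 35]
  L0: [82, 31, 78, 86, 22, 11, 35]
  L1: h(82,31)=(82*31+31)%997=579 h(78,86)=(78*31+86)%997=510 h(22,11)=(22*31+11)%997=693 h(35,35)=(35*31+35)%997=123 -> [579, 510, 693, 123]
  L2: h(579,510)=(579*31+510)%997=513 h(693,123)=(693*31+123)%997=669 -> [513, 669]
  L3: h(513,669)=(513*31+669)%997=620 -> [620]
  root = 620 != target 210
Candidate B produces the target root.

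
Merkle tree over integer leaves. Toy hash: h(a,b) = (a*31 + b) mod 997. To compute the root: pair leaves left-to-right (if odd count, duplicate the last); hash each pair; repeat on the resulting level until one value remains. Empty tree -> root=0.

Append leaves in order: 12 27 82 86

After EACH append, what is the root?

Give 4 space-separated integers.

Answer: 12 399 38 42

Derivation:
After append 12 (leaves=[12]):
  L0: [12]
  root=12
After append 27 (leaves=[12, 27]):
  L0: [12, 27]
  L1: h(12,27)=(12*31+27)%997=399 -> [399]
  root=399
After append 82 (leaves=[12, 27, 82]):
  L0: [12, 27, 82]
  L1: h(12,27)=(12*31+27)%997=399 h(82,82)=(82*31+82)%997=630 -> [399, 630]
  L2: h(399,630)=(399*31+630)%997=38 -> [38]
  root=38
After append 86 (leaves=[12, 27, 82, 86]):
  L0: [12, 27, 82, 86]
  L1: h(12,27)=(12*31+27)%997=399 h(82,86)=(82*31+86)%997=634 -> [399, 634]
  L2: h(399,634)=(399*31+634)%997=42 -> [42]
  root=42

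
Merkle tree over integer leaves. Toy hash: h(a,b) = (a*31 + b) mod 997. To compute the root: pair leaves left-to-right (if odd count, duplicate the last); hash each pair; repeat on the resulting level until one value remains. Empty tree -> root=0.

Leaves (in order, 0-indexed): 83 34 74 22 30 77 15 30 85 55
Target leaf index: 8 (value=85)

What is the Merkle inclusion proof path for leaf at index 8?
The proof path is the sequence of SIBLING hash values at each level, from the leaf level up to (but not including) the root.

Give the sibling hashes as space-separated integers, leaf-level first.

Answer: 55 696 338 683

Derivation:
L0 (leaves): [83, 34, 74, 22, 30, 77, 15, 30, 85, 55], target index=8
L1: h(83,34)=(83*31+34)%997=613 [pair 0] h(74,22)=(74*31+22)%997=322 [pair 1] h(30,77)=(30*31+77)%997=10 [pair 2] h(15,30)=(15*31+30)%997=495 [pair 3] h(85,55)=(85*31+55)%997=696 [pair 4] -> [613, 322, 10, 495, 696]
  Sibling for proof at L0: 55
L2: h(613,322)=(613*31+322)%997=382 [pair 0] h(10,495)=(10*31+495)%997=805 [pair 1] h(696,696)=(696*31+696)%997=338 [pair 2] -> [382, 805, 338]
  Sibling for proof at L1: 696
L3: h(382,805)=(382*31+805)%997=683 [pair 0] h(338,338)=(338*31+338)%997=846 [pair 1] -> [683, 846]
  Sibling for proof at L2: 338
L4: h(683,846)=(683*31+846)%997=85 [pair 0] -> [85]
  Sibling for proof at L3: 683
Root: 85
Proof path (sibling hashes from leaf to root): [55, 696, 338, 683]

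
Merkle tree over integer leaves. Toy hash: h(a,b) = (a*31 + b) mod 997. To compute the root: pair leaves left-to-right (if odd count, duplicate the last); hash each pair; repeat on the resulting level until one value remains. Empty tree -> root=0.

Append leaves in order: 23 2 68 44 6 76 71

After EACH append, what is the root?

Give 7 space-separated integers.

After append 23 (leaves=[23]):
  L0: [23]
  root=23
After append 2 (leaves=[23, 2]):
  L0: [23, 2]
  L1: h(23,2)=(23*31+2)%997=715 -> [715]
  root=715
After append 68 (leaves=[23, 2, 68]):
  L0: [23, 2, 68]
  L1: h(23,2)=(23*31+2)%997=715 h(68,68)=(68*31+68)%997=182 -> [715, 182]
  L2: h(715,182)=(715*31+182)%997=413 -> [413]
  root=413
After append 44 (leaves=[23, 2, 68, 44]):
  L0: [23, 2, 68, 44]
  L1: h(23,2)=(23*31+2)%997=715 h(68,44)=(68*31+44)%997=158 -> [715, 158]
  L2: h(715,158)=(715*31+158)%997=389 -> [389]
  root=389
After append 6 (leaves=[23, 2, 68, 44, 6]):
  L0: [23, 2, 68, 44, 6]
  L1: h(23,2)=(23*31+2)%997=715 h(68,44)=(68*31+44)%997=158 h(6,6)=(6*31+6)%997=192 -> [715, 158, 192]
  L2: h(715,158)=(715*31+158)%997=389 h(192,192)=(192*31+192)%997=162 -> [389, 162]
  L3: h(389,162)=(389*31+162)%997=257 -> [257]
  root=257
After append 76 (leaves=[23, 2, 68, 44, 6, 76]):
  L0: [23, 2, 68, 44, 6, 76]
  L1: h(23,2)=(23*31+2)%997=715 h(68,44)=(68*31+44)%997=158 h(6,76)=(6*31+76)%997=262 -> [715, 158, 262]
  L2: h(715,158)=(715*31+158)%997=389 h(262,262)=(262*31+262)%997=408 -> [389, 408]
  L3: h(389,408)=(389*31+408)%997=503 -> [503]
  root=503
After append 71 (leaves=[23, 2, 68, 44, 6, 76, 71]):
  L0: [23, 2, 68, 44, 6, 76, 71]
  L1: h(23,2)=(23*31+2)%997=715 h(68,44)=(68*31+44)%997=158 h(6,76)=(6*31+76)%997=262 h(71,71)=(71*31+71)%997=278 -> [715, 158, 262, 278]
  L2: h(715,158)=(715*31+158)%997=389 h(262,278)=(262*31+278)%997=424 -> [389, 424]
  L3: h(389,424)=(389*31+424)%997=519 -> [519]
  root=519

Answer: 23 715 413 389 257 503 519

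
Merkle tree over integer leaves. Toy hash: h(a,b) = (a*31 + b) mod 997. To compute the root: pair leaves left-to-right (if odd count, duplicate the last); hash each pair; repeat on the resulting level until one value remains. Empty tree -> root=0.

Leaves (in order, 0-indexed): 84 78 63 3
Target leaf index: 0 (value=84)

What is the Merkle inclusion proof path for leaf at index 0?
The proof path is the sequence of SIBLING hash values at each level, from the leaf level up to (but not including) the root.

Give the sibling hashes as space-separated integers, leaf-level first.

L0 (leaves): [84, 78, 63, 3], target index=0
L1: h(84,78)=(84*31+78)%997=688 [pair 0] h(63,3)=(63*31+3)%997=959 [pair 1] -> [688, 959]
  Sibling for proof at L0: 78
L2: h(688,959)=(688*31+959)%997=353 [pair 0] -> [353]
  Sibling for proof at L1: 959
Root: 353
Proof path (sibling hashes from leaf to root): [78, 959]

Answer: 78 959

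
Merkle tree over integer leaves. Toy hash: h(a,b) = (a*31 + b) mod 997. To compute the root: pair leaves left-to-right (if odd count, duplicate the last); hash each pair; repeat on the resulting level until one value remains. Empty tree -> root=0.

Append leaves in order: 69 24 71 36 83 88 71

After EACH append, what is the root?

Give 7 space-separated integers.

Answer: 69 169 532 497 699 859 470

Derivation:
After append 69 (leaves=[69]):
  L0: [69]
  root=69
After append 24 (leaves=[69, 24]):
  L0: [69, 24]
  L1: h(69,24)=(69*31+24)%997=169 -> [169]
  root=169
After append 71 (leaves=[69, 24, 71]):
  L0: [69, 24, 71]
  L1: h(69,24)=(69*31+24)%997=169 h(71,71)=(71*31+71)%997=278 -> [169, 278]
  L2: h(169,278)=(169*31+278)%997=532 -> [532]
  root=532
After append 36 (leaves=[69, 24, 71, 36]):
  L0: [69, 24, 71, 36]
  L1: h(69,24)=(69*31+24)%997=169 h(71,36)=(71*31+36)%997=243 -> [169, 243]
  L2: h(169,243)=(169*31+243)%997=497 -> [497]
  root=497
After append 83 (leaves=[69, 24, 71, 36, 83]):
  L0: [69, 24, 71, 36, 83]
  L1: h(69,24)=(69*31+24)%997=169 h(71,36)=(71*31+36)%997=243 h(83,83)=(83*31+83)%997=662 -> [169, 243, 662]
  L2: h(169,243)=(169*31+243)%997=497 h(662,662)=(662*31+662)%997=247 -> [497, 247]
  L3: h(497,247)=(497*31+247)%997=699 -> [699]
  root=699
After append 88 (leaves=[69, 24, 71, 36, 83, 88]):
  L0: [69, 24, 71, 36, 83, 88]
  L1: h(69,24)=(69*31+24)%997=169 h(71,36)=(71*31+36)%997=243 h(83,88)=(83*31+88)%997=667 -> [169, 243, 667]
  L2: h(169,243)=(169*31+243)%997=497 h(667,667)=(667*31+667)%997=407 -> [497, 407]
  L3: h(497,407)=(497*31+407)%997=859 -> [859]
  root=859
After append 71 (leaves=[69, 24, 71, 36, 83, 88, 71]):
  L0: [69, 24, 71, 36, 83, 88, 71]
  L1: h(69,24)=(69*31+24)%997=169 h(71,36)=(71*31+36)%997=243 h(83,88)=(83*31+88)%997=667 h(71,71)=(71*31+71)%997=278 -> [169, 243, 667, 278]
  L2: h(169,243)=(169*31+243)%997=497 h(667,278)=(667*31+278)%997=18 -> [497, 18]
  L3: h(497,18)=(497*31+18)%997=470 -> [470]
  root=470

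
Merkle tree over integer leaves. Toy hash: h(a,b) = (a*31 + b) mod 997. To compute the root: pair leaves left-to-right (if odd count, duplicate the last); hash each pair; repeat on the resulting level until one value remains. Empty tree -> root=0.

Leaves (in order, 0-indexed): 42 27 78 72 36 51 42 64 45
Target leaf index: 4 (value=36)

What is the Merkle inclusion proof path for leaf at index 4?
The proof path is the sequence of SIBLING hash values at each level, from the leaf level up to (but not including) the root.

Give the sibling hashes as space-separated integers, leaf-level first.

L0 (leaves): [42, 27, 78, 72, 36, 51, 42, 64, 45], target index=4
L1: h(42,27)=(42*31+27)%997=332 [pair 0] h(78,72)=(78*31+72)%997=496 [pair 1] h(36,51)=(36*31+51)%997=170 [pair 2] h(42,64)=(42*31+64)%997=369 [pair 3] h(45,45)=(45*31+45)%997=443 [pair 4] -> [332, 496, 170, 369, 443]
  Sibling for proof at L0: 51
L2: h(332,496)=(332*31+496)%997=818 [pair 0] h(170,369)=(170*31+369)%997=654 [pair 1] h(443,443)=(443*31+443)%997=218 [pair 2] -> [818, 654, 218]
  Sibling for proof at L1: 369
L3: h(818,654)=(818*31+654)%997=90 [pair 0] h(218,218)=(218*31+218)%997=994 [pair 1] -> [90, 994]
  Sibling for proof at L2: 818
L4: h(90,994)=(90*31+994)%997=793 [pair 0] -> [793]
  Sibling for proof at L3: 994
Root: 793
Proof path (sibling hashes from leaf to root): [51, 369, 818, 994]

Answer: 51 369 818 994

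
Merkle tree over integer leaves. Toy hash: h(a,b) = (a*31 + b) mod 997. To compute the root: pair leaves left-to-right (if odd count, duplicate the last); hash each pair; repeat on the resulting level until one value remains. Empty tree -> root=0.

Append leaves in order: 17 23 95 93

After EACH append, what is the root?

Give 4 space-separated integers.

Answer: 17 550 150 148

Derivation:
After append 17 (leaves=[17]):
  L0: [17]
  root=17
After append 23 (leaves=[17, 23]):
  L0: [17, 23]
  L1: h(17,23)=(17*31+23)%997=550 -> [550]
  root=550
After append 95 (leaves=[17, 23, 95]):
  L0: [17, 23, 95]
  L1: h(17,23)=(17*31+23)%997=550 h(95,95)=(95*31+95)%997=49 -> [550, 49]
  L2: h(550,49)=(550*31+49)%997=150 -> [150]
  root=150
After append 93 (leaves=[17, 23, 95, 93]):
  L0: [17, 23, 95, 93]
  L1: h(17,23)=(17*31+23)%997=550 h(95,93)=(95*31+93)%997=47 -> [550, 47]
  L2: h(550,47)=(550*31+47)%997=148 -> [148]
  root=148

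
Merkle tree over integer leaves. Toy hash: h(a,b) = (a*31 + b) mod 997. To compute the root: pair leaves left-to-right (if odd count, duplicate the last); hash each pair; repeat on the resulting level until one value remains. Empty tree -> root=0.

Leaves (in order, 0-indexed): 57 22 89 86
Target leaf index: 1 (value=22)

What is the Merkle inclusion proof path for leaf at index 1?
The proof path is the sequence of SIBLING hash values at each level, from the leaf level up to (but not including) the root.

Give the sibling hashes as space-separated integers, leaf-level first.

L0 (leaves): [57, 22, 89, 86], target index=1
L1: h(57,22)=(57*31+22)%997=792 [pair 0] h(89,86)=(89*31+86)%997=851 [pair 1] -> [792, 851]
  Sibling for proof at L0: 57
L2: h(792,851)=(792*31+851)%997=478 [pair 0] -> [478]
  Sibling for proof at L1: 851
Root: 478
Proof path (sibling hashes from leaf to root): [57, 851]

Answer: 57 851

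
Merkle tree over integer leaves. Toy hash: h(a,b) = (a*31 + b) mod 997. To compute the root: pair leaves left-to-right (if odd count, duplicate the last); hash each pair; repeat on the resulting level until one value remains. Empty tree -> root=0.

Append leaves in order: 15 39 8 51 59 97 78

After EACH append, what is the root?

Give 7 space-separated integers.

After append 15 (leaves=[15]):
  L0: [15]
  root=15
After append 39 (leaves=[15, 39]):
  L0: [15, 39]
  L1: h(15,39)=(15*31+39)%997=504 -> [504]
  root=504
After append 8 (leaves=[15, 39, 8]):
  L0: [15, 39, 8]
  L1: h(15,39)=(15*31+39)%997=504 h(8,8)=(8*31+8)%997=256 -> [504, 256]
  L2: h(504,256)=(504*31+256)%997=925 -> [925]
  root=925
After append 51 (leaves=[15, 39, 8, 51]):
  L0: [15, 39, 8, 51]
  L1: h(15,39)=(15*31+39)%997=504 h(8,51)=(8*31+51)%997=299 -> [504, 299]
  L2: h(504,299)=(504*31+299)%997=968 -> [968]
  root=968
After append 59 (leaves=[15, 39, 8, 51, 59]):
  L0: [15, 39, 8, 51, 59]
  L1: h(15,39)=(15*31+39)%997=504 h(8,51)=(8*31+51)%997=299 h(59,59)=(59*31+59)%997=891 -> [504, 299, 891]
  L2: h(504,299)=(504*31+299)%997=968 h(891,891)=(891*31+891)%997=596 -> [968, 596]
  L3: h(968,596)=(968*31+596)%997=694 -> [694]
  root=694
After append 97 (leaves=[15, 39, 8, 51, 59, 97]):
  L0: [15, 39, 8, 51, 59, 97]
  L1: h(15,39)=(15*31+39)%997=504 h(8,51)=(8*31+51)%997=299 h(59,97)=(59*31+97)%997=929 -> [504, 299, 929]
  L2: h(504,299)=(504*31+299)%997=968 h(929,929)=(929*31+929)%997=815 -> [968, 815]
  L3: h(968,815)=(968*31+815)%997=913 -> [913]
  root=913
After append 78 (leaves=[15, 39, 8, 51, 59, 97, 78]):
  L0: [15, 39, 8, 51, 59, 97, 78]
  L1: h(15,39)=(15*31+39)%997=504 h(8,51)=(8*31+51)%997=299 h(59,97)=(59*31+97)%997=929 h(78,78)=(78*31+78)%997=502 -> [504, 299, 929, 502]
  L2: h(504,299)=(504*31+299)%997=968 h(929,502)=(929*31+502)%997=388 -> [968, 388]
  L3: h(968,388)=(968*31+388)%997=486 -> [486]
  root=486

Answer: 15 504 925 968 694 913 486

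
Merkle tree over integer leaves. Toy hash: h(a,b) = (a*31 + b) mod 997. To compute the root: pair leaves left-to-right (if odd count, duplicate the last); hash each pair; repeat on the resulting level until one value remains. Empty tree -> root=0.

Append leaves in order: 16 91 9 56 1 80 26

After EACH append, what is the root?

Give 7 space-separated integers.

Answer: 16 587 539 586 247 781 505

Derivation:
After append 16 (leaves=[16]):
  L0: [16]
  root=16
After append 91 (leaves=[16, 91]):
  L0: [16, 91]
  L1: h(16,91)=(16*31+91)%997=587 -> [587]
  root=587
After append 9 (leaves=[16, 91, 9]):
  L0: [16, 91, 9]
  L1: h(16,91)=(16*31+91)%997=587 h(9,9)=(9*31+9)%997=288 -> [587, 288]
  L2: h(587,288)=(587*31+288)%997=539 -> [539]
  root=539
After append 56 (leaves=[16, 91, 9, 56]):
  L0: [16, 91, 9, 56]
  L1: h(16,91)=(16*31+91)%997=587 h(9,56)=(9*31+56)%997=335 -> [587, 335]
  L2: h(587,335)=(587*31+335)%997=586 -> [586]
  root=586
After append 1 (leaves=[16, 91, 9, 56, 1]):
  L0: [16, 91, 9, 56, 1]
  L1: h(16,91)=(16*31+91)%997=587 h(9,56)=(9*31+56)%997=335 h(1,1)=(1*31+1)%997=32 -> [587, 335, 32]
  L2: h(587,335)=(587*31+335)%997=586 h(32,32)=(32*31+32)%997=27 -> [586, 27]
  L3: h(586,27)=(586*31+27)%997=247 -> [247]
  root=247
After append 80 (leaves=[16, 91, 9, 56, 1, 80]):
  L0: [16, 91, 9, 56, 1, 80]
  L1: h(16,91)=(16*31+91)%997=587 h(9,56)=(9*31+56)%997=335 h(1,80)=(1*31+80)%997=111 -> [587, 335, 111]
  L2: h(587,335)=(587*31+335)%997=586 h(111,111)=(111*31+111)%997=561 -> [586, 561]
  L3: h(586,561)=(586*31+561)%997=781 -> [781]
  root=781
After append 26 (leaves=[16, 91, 9, 56, 1, 80, 26]):
  L0: [16, 91, 9, 56, 1, 80, 26]
  L1: h(16,91)=(16*31+91)%997=587 h(9,56)=(9*31+56)%997=335 h(1,80)=(1*31+80)%997=111 h(26,26)=(26*31+26)%997=832 -> [587, 335, 111, 832]
  L2: h(587,335)=(587*31+335)%997=586 h(111,832)=(111*31+832)%997=285 -> [586, 285]
  L3: h(586,285)=(586*31+285)%997=505 -> [505]
  root=505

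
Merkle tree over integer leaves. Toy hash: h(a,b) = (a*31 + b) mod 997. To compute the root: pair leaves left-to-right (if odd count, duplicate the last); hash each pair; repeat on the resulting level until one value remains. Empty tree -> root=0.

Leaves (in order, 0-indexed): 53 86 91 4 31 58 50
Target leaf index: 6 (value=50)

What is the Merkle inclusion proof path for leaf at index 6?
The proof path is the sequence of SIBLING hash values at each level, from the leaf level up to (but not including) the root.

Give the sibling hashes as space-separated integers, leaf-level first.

L0 (leaves): [53, 86, 91, 4, 31, 58, 50], target index=6
L1: h(53,86)=(53*31+86)%997=732 [pair 0] h(91,4)=(91*31+4)%997=831 [pair 1] h(31,58)=(31*31+58)%997=22 [pair 2] h(50,50)=(50*31+50)%997=603 [pair 3] -> [732, 831, 22, 603]
  Sibling for proof at L0: 50
L2: h(732,831)=(732*31+831)%997=592 [pair 0] h(22,603)=(22*31+603)%997=288 [pair 1] -> [592, 288]
  Sibling for proof at L1: 22
L3: h(592,288)=(592*31+288)%997=694 [pair 0] -> [694]
  Sibling for proof at L2: 592
Root: 694
Proof path (sibling hashes from leaf to root): [50, 22, 592]

Answer: 50 22 592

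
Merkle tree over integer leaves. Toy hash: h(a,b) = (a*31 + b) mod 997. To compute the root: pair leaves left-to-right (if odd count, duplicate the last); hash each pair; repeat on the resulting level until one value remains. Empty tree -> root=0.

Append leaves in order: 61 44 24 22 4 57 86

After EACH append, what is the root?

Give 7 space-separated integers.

Answer: 61 938 933 931 56 755 335

Derivation:
After append 61 (leaves=[61]):
  L0: [61]
  root=61
After append 44 (leaves=[61, 44]):
  L0: [61, 44]
  L1: h(61,44)=(61*31+44)%997=938 -> [938]
  root=938
After append 24 (leaves=[61, 44, 24]):
  L0: [61, 44, 24]
  L1: h(61,44)=(61*31+44)%997=938 h(24,24)=(24*31+24)%997=768 -> [938, 768]
  L2: h(938,768)=(938*31+768)%997=933 -> [933]
  root=933
After append 22 (leaves=[61, 44, 24, 22]):
  L0: [61, 44, 24, 22]
  L1: h(61,44)=(61*31+44)%997=938 h(24,22)=(24*31+22)%997=766 -> [938, 766]
  L2: h(938,766)=(938*31+766)%997=931 -> [931]
  root=931
After append 4 (leaves=[61, 44, 24, 22, 4]):
  L0: [61, 44, 24, 22, 4]
  L1: h(61,44)=(61*31+44)%997=938 h(24,22)=(24*31+22)%997=766 h(4,4)=(4*31+4)%997=128 -> [938, 766, 128]
  L2: h(938,766)=(938*31+766)%997=931 h(128,128)=(128*31+128)%997=108 -> [931, 108]
  L3: h(931,108)=(931*31+108)%997=56 -> [56]
  root=56
After append 57 (leaves=[61, 44, 24, 22, 4, 57]):
  L0: [61, 44, 24, 22, 4, 57]
  L1: h(61,44)=(61*31+44)%997=938 h(24,22)=(24*31+22)%997=766 h(4,57)=(4*31+57)%997=181 -> [938, 766, 181]
  L2: h(938,766)=(938*31+766)%997=931 h(181,181)=(181*31+181)%997=807 -> [931, 807]
  L3: h(931,807)=(931*31+807)%997=755 -> [755]
  root=755
After append 86 (leaves=[61, 44, 24, 22, 4, 57, 86]):
  L0: [61, 44, 24, 22, 4, 57, 86]
  L1: h(61,44)=(61*31+44)%997=938 h(24,22)=(24*31+22)%997=766 h(4,57)=(4*31+57)%997=181 h(86,86)=(86*31+86)%997=758 -> [938, 766, 181, 758]
  L2: h(938,766)=(938*31+766)%997=931 h(181,758)=(181*31+758)%997=387 -> [931, 387]
  L3: h(931,387)=(931*31+387)%997=335 -> [335]
  root=335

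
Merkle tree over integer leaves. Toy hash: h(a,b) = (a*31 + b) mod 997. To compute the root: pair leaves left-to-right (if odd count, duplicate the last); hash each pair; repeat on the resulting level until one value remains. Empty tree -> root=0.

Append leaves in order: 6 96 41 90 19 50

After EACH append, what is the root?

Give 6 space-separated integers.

After append 6 (leaves=[6]):
  L0: [6]
  root=6
After append 96 (leaves=[6, 96]):
  L0: [6, 96]
  L1: h(6,96)=(6*31+96)%997=282 -> [282]
  root=282
After append 41 (leaves=[6, 96, 41]):
  L0: [6, 96, 41]
  L1: h(6,96)=(6*31+96)%997=282 h(41,41)=(41*31+41)%997=315 -> [282, 315]
  L2: h(282,315)=(282*31+315)%997=84 -> [84]
  root=84
After append 90 (leaves=[6, 96, 41, 90]):
  L0: [6, 96, 41, 90]
  L1: h(6,96)=(6*31+96)%997=282 h(41,90)=(41*31+90)%997=364 -> [282, 364]
  L2: h(282,364)=(282*31+364)%997=133 -> [133]
  root=133
After append 19 (leaves=[6, 96, 41, 90, 19]):
  L0: [6, 96, 41, 90, 19]
  L1: h(6,96)=(6*31+96)%997=282 h(41,90)=(41*31+90)%997=364 h(19,19)=(19*31+19)%997=608 -> [282, 364, 608]
  L2: h(282,364)=(282*31+364)%997=133 h(608,608)=(608*31+608)%997=513 -> [133, 513]
  L3: h(133,513)=(133*31+513)%997=648 -> [648]
  root=648
After append 50 (leaves=[6, 96, 41, 90, 19, 50]):
  L0: [6, 96, 41, 90, 19, 50]
  L1: h(6,96)=(6*31+96)%997=282 h(41,90)=(41*31+90)%997=364 h(19,50)=(19*31+50)%997=639 -> [282, 364, 639]
  L2: h(282,364)=(282*31+364)%997=133 h(639,639)=(639*31+639)%997=508 -> [133, 508]
  L3: h(133,508)=(133*31+508)%997=643 -> [643]
  root=643

Answer: 6 282 84 133 648 643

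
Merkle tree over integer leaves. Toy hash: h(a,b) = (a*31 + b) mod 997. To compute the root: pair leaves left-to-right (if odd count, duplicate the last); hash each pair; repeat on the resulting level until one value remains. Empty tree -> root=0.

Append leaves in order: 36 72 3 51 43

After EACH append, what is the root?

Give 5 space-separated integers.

Answer: 36 191 35 83 743

Derivation:
After append 36 (leaves=[36]):
  L0: [36]
  root=36
After append 72 (leaves=[36, 72]):
  L0: [36, 72]
  L1: h(36,72)=(36*31+72)%997=191 -> [191]
  root=191
After append 3 (leaves=[36, 72, 3]):
  L0: [36, 72, 3]
  L1: h(36,72)=(36*31+72)%997=191 h(3,3)=(3*31+3)%997=96 -> [191, 96]
  L2: h(191,96)=(191*31+96)%997=35 -> [35]
  root=35
After append 51 (leaves=[36, 72, 3, 51]):
  L0: [36, 72, 3, 51]
  L1: h(36,72)=(36*31+72)%997=191 h(3,51)=(3*31+51)%997=144 -> [191, 144]
  L2: h(191,144)=(191*31+144)%997=83 -> [83]
  root=83
After append 43 (leaves=[36, 72, 3, 51, 43]):
  L0: [36, 72, 3, 51, 43]
  L1: h(36,72)=(36*31+72)%997=191 h(3,51)=(3*31+51)%997=144 h(43,43)=(43*31+43)%997=379 -> [191, 144, 379]
  L2: h(191,144)=(191*31+144)%997=83 h(379,379)=(379*31+379)%997=164 -> [83, 164]
  L3: h(83,164)=(83*31+164)%997=743 -> [743]
  root=743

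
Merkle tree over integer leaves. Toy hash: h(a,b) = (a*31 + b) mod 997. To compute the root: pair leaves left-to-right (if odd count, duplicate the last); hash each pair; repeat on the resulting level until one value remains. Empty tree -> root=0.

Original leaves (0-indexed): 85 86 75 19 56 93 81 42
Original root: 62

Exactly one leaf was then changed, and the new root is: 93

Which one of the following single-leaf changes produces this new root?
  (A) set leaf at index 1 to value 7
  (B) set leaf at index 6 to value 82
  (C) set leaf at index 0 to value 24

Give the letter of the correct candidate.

Answer: B

Derivation:
Original leaves: [85, 86, 75, 19, 56, 93, 81, 42]
Target new root: 93
Try each candidate change and compute the resulting root:
Candidate A: set leaf[1] = 7 -> leaves = [85, 7, 75, 19, 56, 93, 81, 42]
  L0: [85, 7, 75, 19, 56, 93, 81, 42]
  L1: h(85,7)=(85*31+7)%997=648 h(75,19)=(75*31+19)%997=350 h(56,93)=(56*31+93)%997=832 h(81,42)=(81*31+42)%997=559 -> [648, 350, 832, 559]
  L2: h(648,350)=(648*31+350)%997=498 h(832,559)=(832*31+559)%997=429 -> [498, 429]
  L3: h(498,429)=(498*31+429)%997=912 -> [912]
  root = 912 != target 93
Candidate B: set leaf[6] = 82 -> leaves = [85, 86, 75, 19, 56, 93, 82, 42]
  L0: [85, 86, 75, 19, 56, 93, 82, 42]
  L1: h(85,86)=(85*31+86)%997=727 h(75,19)=(75*31+19)%997=350 h(56,93)=(56*31+93)%997=832 h(82,42)=(82*31+42)%997=590 -> [727, 350, 832, 590]
  L2: h(727,350)=(727*31+350)%997=953 h(832,590)=(832*31+590)%997=460 -> [953, 460]
  L3: h(953,460)=(953*31+460)%997=93 -> [93]
  root = 93 == target 93  ** MATCH **
Candidate C: set leaf[0] = 24 -> leaves = [24, 86, 75, 19, 56, 93, 81, 42]
  L0: [24, 86, 75, 19, 56, 93, 81, 42]
  L1: h(24,86)=(24*31+86)%997=830 h(75,19)=(75*31+19)%997=350 h(56,93)=(56*31+93)%997=832 h(81,42)=(81*31+42)%997=559 -> [830, 350, 832, 559]
  L2: h(830,350)=(830*31+350)%997=158 h(832,559)=(832*31+559)%997=429 -> [158, 429]
  L3: h(158,429)=(158*31+429)%997=342 -> [342]
  root = 342 != target 93
Candidate B produces the target root.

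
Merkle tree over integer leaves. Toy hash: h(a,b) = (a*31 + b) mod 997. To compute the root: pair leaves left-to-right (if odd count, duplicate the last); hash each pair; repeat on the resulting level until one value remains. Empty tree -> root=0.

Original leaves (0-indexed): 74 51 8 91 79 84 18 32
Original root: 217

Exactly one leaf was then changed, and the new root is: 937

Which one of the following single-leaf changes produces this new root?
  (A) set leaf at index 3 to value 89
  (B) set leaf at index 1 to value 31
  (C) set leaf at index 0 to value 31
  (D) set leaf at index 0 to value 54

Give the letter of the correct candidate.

Original leaves: [74, 51, 8, 91, 79, 84, 18, 32]
Target new root: 937
Try each candidate change and compute the resulting root:
Candidate A: set leaf[3] = 89 -> leaves = [74, 51, 8, 89, 79, 84, 18, 32]
  L0: [74, 51, 8, 89, 79, 84, 18, 32]
  L1: h(74,51)=(74*31+51)%997=351 h(8,89)=(8*31+89)%997=337 h(79,84)=(79*31+84)%997=539 h(18,32)=(18*31+32)%997=590 -> [351, 337, 539, 590]
  L2: h(351,337)=(351*31+337)%997=251 h(539,590)=(539*31+590)%997=350 -> [251, 350]
  L3: h(251,350)=(251*31+350)%997=155 -> [155]
  root = 155 != target 937
Candidate B: set leaf[1] = 31 -> leaves = [74, 31, 8, 91, 79, 84, 18, 32]
  L0: [74, 31, 8, 91, 79, 84, 18, 32]
  L1: h(74,31)=(74*31+31)%997=331 h(8,91)=(8*31+91)%997=339 h(79,84)=(79*31+84)%997=539 h(18,32)=(18*31+32)%997=590 -> [331, 339, 539, 590]
  L2: h(331,339)=(331*31+339)%997=630 h(539,590)=(539*31+590)%997=350 -> [630, 350]
  L3: h(630,350)=(630*31+350)%997=937 -> [937]
  root = 937 == target 937  ** MATCH **
Candidate C: set leaf[0] = 31 -> leaves = [31, 51, 8, 91, 79, 84, 18, 32]
  L0: [31, 51, 8, 91, 79, 84, 18, 32]
  L1: h(31,51)=(31*31+51)%997=15 h(8,91)=(8*31+91)%997=339 h(79,84)=(79*31+84)%997=539 h(18,32)=(18*31+32)%997=590 -> [15, 339, 539, 590]
  L2: h(15,339)=(15*31+339)%997=804 h(539,590)=(539*31+590)%997=350 -> [804, 350]
  L3: h(804,350)=(804*31+350)%997=349 -> [349]
  root = 349 != target 937
Candidate D: set leaf[0] = 54 -> leaves = [54, 51, 8, 91, 79, 84, 18, 32]
  L0: [54, 51, 8, 91, 79, 84, 18, 32]
  L1: h(54,51)=(54*31+51)%997=728 h(8,91)=(8*31+91)%997=339 h(79,84)=(79*31+84)%997=539 h(18,32)=(18*31+32)%997=590 -> [728, 339, 539, 590]
  L2: h(728,339)=(728*31+339)%997=973 h(539,590)=(539*31+590)%997=350 -> [973, 350]
  L3: h(973,350)=(973*31+350)%997=603 -> [603]
  root = 603 != target 937
Candidate B produces the target root.

Answer: B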